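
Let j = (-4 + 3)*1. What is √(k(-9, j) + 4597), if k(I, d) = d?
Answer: 2*√1149 ≈ 67.794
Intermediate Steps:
j = -1 (j = -1*1 = -1)
√(k(-9, j) + 4597) = √(-1 + 4597) = √4596 = 2*√1149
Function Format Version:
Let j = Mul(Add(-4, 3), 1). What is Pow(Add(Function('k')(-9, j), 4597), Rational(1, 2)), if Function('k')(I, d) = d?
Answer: Mul(2, Pow(1149, Rational(1, 2))) ≈ 67.794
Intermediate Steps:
j = -1 (j = Mul(-1, 1) = -1)
Pow(Add(Function('k')(-9, j), 4597), Rational(1, 2)) = Pow(Add(-1, 4597), Rational(1, 2)) = Pow(4596, Rational(1, 2)) = Mul(2, Pow(1149, Rational(1, 2)))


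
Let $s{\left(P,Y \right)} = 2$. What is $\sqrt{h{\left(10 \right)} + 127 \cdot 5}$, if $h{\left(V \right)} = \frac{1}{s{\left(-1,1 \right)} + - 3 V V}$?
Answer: $\frac{\sqrt{56390242}}{298} \approx 25.199$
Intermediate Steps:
$h{\left(V \right)} = \frac{1}{2 - 3 V^{2}}$ ($h{\left(V \right)} = \frac{1}{2 + - 3 V V} = \frac{1}{2 - 3 V^{2}}$)
$\sqrt{h{\left(10 \right)} + 127 \cdot 5} = \sqrt{- \frac{1}{-2 + 3 \cdot 10^{2}} + 127 \cdot 5} = \sqrt{- \frac{1}{-2 + 3 \cdot 100} + 635} = \sqrt{- \frac{1}{-2 + 300} + 635} = \sqrt{- \frac{1}{298} + 635} = \sqrt{\frac{189229}{298}} = \frac{\sqrt{56390242}}{298}$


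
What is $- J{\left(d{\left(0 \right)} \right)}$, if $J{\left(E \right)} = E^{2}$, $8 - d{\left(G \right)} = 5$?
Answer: $-9$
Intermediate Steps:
$d{\left(G \right)} = 3$ ($d{\left(G \right)} = 8 - 5 = 3$)
$- J{\left(d{\left(0 \right)} \right)} = - 3^{2} = \left(-1\right) 9 = -9$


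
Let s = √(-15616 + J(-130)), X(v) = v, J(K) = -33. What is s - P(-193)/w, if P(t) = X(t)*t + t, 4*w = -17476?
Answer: 37056/4369 + I*√15649 ≈ 8.4816 + 125.1*I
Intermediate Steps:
w = -4369 (w = (¼)*(-17476) = -4369)
P(t) = t + t² (P(t) = t*t + t = t² + t = t + t²)
s = I*√15649 (s = √(-15616 - 33) = √(-15649) = I*√15649 ≈ 125.1*I)
s - P(-193)/w = I*√15649 - (-193*(1 - 193))/(-4369) = I*√15649 - (-193*(-192))*(-1)/4369 = I*√15649 - 37056*(-1)/4369 = I*√15649 - 1*(-37056/4369) = I*√15649 + 37056/4369 = 37056/4369 + I*√15649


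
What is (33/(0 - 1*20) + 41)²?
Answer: 619369/400 ≈ 1548.4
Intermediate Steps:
(33/(0 - 1*20) + 41)² = (33/(0 - 20) + 41)² = (33/(-20) + 41)² = (33*(-1/20) + 41)² = (-33/20 + 41)² = (787/20)² = 619369/400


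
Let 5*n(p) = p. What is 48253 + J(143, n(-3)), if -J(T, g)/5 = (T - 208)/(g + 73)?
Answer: 17469211/362 ≈ 48258.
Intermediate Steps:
n(p) = p/5
J(T, g) = -5*(-208 + T)/(73 + g) (J(T, g) = -5*(T - 208)/(g + 73) = -5*(-208 + T)/(73 + g))
48253 + J(143, n(-3)) = 48253 + 5*(208 - 1*143)/(73 + (⅕)*(-3)) = 48253 + 5*(208 - 143)/(73 - ⅗) = 48253 + 5*65/(362/5) = 48253 + 5*(5/362)*65 = 48253 + 1625/362 = 17469211/362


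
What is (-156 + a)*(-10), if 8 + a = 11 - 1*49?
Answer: 2020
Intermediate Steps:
a = -46 (a = -8 + (11 - 1*49) = -8 + (11 - 49) = -8 - 38 = -46)
(-156 + a)*(-10) = (-156 - 46)*(-10) = -202*(-10) = 2020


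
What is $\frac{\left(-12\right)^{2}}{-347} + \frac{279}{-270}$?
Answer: $- \frac{15077}{10410} \approx -1.4483$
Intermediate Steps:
$\frac{\left(-12\right)^{2}}{-347} + \frac{279}{-270} = 144 \left(- \frac{1}{347}\right) + 279 \left(- \frac{1}{270}\right) = - \frac{144}{347} - \frac{31}{30} = - \frac{15077}{10410}$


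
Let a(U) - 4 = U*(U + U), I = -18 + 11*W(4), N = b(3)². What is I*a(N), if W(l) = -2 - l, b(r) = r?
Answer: -13944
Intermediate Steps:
N = 9 (N = 3² = 9)
I = -84 (I = -18 + 11*(-2 - 1*4) = -18 + 11*(-2 - 4) = -18 + 11*(-6) = -18 - 66 = -84)
a(U) = 4 + 2*U² (a(U) = 4 + U*(U + U) = 4 + U*(2*U) = 4 + 2*U²)
I*a(N) = -84*(4 + 2*9²) = -84*(4 + 2*81) = -84*(4 + 162) = -84*166 = -13944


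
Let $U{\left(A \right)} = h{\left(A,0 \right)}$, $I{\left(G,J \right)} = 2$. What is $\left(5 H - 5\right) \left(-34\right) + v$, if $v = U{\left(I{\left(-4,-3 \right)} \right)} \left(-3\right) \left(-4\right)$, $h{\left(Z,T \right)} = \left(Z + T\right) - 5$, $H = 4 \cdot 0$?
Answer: $134$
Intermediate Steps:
$H = 0$
$h{\left(Z,T \right)} = -5 + T + Z$ ($h{\left(Z,T \right)} = \left(T + Z\right) - 5 = -5 + T + Z$)
$U{\left(A \right)} = -5 + A$ ($U{\left(A \right)} = -5 + 0 + A = -5 + A$)
$v = -36$ ($v = \left(-5 + 2\right) \left(-3\right) \left(-4\right) = \left(-3\right) \left(-3\right) \left(-4\right) = 9 \left(-4\right) = -36$)
$\left(5 H - 5\right) \left(-34\right) + v = \left(5 \cdot 0 - 5\right) \left(-34\right) - 36 = \left(0 - 5\right) \left(-34\right) - 36 = \left(-5\right) \left(-34\right) - 36 = 170 - 36 = 134$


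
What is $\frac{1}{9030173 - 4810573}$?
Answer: $\frac{1}{4219600} \approx 2.3699 \cdot 10^{-7}$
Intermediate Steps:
$\frac{1}{9030173 - 4810573} = \frac{1}{4219600}$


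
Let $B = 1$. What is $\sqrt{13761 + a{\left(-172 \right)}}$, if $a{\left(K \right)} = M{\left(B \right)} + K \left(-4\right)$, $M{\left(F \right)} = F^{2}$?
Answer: $85 \sqrt{2} \approx 120.21$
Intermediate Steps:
$a{\left(K \right)} = 1 - 4 K$ ($a{\left(K \right)} = 1^{2} + K \left(-4\right) = 1 - 4 K$)
$\sqrt{13761 + a{\left(-172 \right)}} = \sqrt{13761 + \left(1 - -688\right)} = \sqrt{13761 + \left(1 + 688\right)} = \sqrt{13761 + 689} = \sqrt{14450} = 85 \sqrt{2}$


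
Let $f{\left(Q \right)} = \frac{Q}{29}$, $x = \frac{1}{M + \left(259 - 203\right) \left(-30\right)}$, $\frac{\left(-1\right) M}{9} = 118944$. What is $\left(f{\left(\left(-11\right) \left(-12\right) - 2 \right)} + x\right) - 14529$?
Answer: $- \frac{451612325165}{31093104} \approx -14525.0$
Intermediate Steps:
$M = -1070496$ ($M = \left(-9\right) 118944 = -1070496$)
$x = - \frac{1}{1072176}$ ($x = \frac{1}{-1070496 + \left(259 - 203\right) \left(-30\right)} = \frac{1}{-1070496 + 56 \left(-30\right)} = \frac{1}{-1070496 - 1680} = \frac{1}{-1072176} = - \frac{1}{1072176} \approx -9.3268 \cdot 10^{-7}$)
$f{\left(Q \right)} = \frac{Q}{29}$ ($f{\left(Q \right)} = Q \frac{1}{29} = \frac{Q}{29}$)
$\left(f{\left(\left(-11\right) \left(-12\right) - 2 \right)} + x\right) - 14529 = \left(\frac{\left(-11\right) \left(-12\right) - 2}{29} - \frac{1}{1072176}\right) - 14529 = \left(\frac{132 - 2}{29} - \frac{1}{1072176}\right) - 14529 = \left(\frac{1}{29} \cdot 130 - \frac{1}{1072176}\right) - 14529 = \left(\frac{130}{29} - \frac{1}{1072176}\right) - 14529 = \frac{139382851}{31093104} - 14529 = - \frac{451612325165}{31093104}$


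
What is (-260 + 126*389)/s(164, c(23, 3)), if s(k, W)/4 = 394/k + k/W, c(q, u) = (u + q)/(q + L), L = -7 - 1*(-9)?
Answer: 12992941/170661 ≈ 76.133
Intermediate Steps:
L = 2 (L = -7 + 9 = 2)
c(q, u) = (q + u)/(2 + q) (c(q, u) = (u + q)/(q + 2) = (q + u)/(2 + q))
s(k, W) = 1576/k + 4*k/W (s(k, W) = 4*(394/k + k/W) = 1576/k + 4*k/W)
(-260 + 126*389)/s(164, c(23, 3)) = (-260 + 126*389)/(1576/164 + 4*164/((23 + 3)/(2 + 23))) = (-260 + 49014)/(1576*(1/164) + 4*164/(26/25)) = 48754/(394/41 + 4*164/((1/25)*26)) = 48754/(394/41 + 4*164/(26/25)) = 48754/(394/41 + 4*164*(25/26)) = 48754/(394/41 + 8200/13) = 48754/(341322/533) = 48754*(533/341322) = 12992941/170661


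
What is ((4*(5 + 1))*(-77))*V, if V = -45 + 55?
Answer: -18480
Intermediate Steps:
V = 10
((4*(5 + 1))*(-77))*V = ((4*(5 + 1))*(-77))*10 = ((4*6)*(-77))*10 = (24*(-77))*10 = -1848*10 = -18480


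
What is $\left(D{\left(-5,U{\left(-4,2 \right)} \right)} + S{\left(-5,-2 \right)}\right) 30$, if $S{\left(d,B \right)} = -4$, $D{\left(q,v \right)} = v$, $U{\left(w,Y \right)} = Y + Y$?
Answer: $0$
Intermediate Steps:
$U{\left(w,Y \right)} = 2 Y$
$\left(D{\left(-5,U{\left(-4,2 \right)} \right)} + S{\left(-5,-2 \right)}\right) 30 = \left(2 \cdot 2 - 4\right) 30 = \left(4 - 4\right) 30 = 0 \cdot 30 = 0$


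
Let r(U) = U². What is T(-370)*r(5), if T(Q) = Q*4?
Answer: -37000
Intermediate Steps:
T(Q) = 4*Q
T(-370)*r(5) = (4*(-370))*5² = -1480*25 = -37000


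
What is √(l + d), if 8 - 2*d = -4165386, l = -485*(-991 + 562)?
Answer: √2290762 ≈ 1513.5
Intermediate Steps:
l = 208065 (l = -485*(-429) = 208065)
d = 2082697 (d = 4 - ½*(-4165386) = 4 + 2082693 = 2082697)
√(l + d) = √(208065 + 2082697) = √2290762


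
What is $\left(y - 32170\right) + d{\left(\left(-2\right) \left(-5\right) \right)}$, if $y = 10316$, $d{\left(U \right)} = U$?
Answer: $-21844$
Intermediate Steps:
$\left(y - 32170\right) + d{\left(\left(-2\right) \left(-5\right) \right)} = \left(10316 - 32170\right) - -10 = -21854 + 10 = -21844$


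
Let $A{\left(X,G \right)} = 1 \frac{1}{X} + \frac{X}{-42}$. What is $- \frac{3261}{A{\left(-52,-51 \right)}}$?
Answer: $- \frac{3561012}{1331} \approx -2675.4$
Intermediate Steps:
$A{\left(X,G \right)} = \frac{1}{X} - \frac{X}{42}$ ($A{\left(X,G \right)} = \frac{1}{X} + X \left(- \frac{1}{42}\right) = \frac{1}{X} - \frac{X}{42}$)
$- \frac{3261}{A{\left(-52,-51 \right)}} = - \frac{3261}{\frac{1}{-52} - - \frac{26}{21}} = - \frac{3261}{- \frac{1}{52} + \frac{26}{21}} = - \frac{3261}{\frac{1331}{1092}} = \left(-3261\right) \frac{1092}{1331} = - \frac{3561012}{1331}$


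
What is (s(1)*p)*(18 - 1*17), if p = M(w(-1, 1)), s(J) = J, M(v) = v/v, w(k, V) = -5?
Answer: 1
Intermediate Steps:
M(v) = 1
p = 1
(s(1)*p)*(18 - 1*17) = (1*1)*(18 - 1*17) = 1*(18 - 17) = 1*1 = 1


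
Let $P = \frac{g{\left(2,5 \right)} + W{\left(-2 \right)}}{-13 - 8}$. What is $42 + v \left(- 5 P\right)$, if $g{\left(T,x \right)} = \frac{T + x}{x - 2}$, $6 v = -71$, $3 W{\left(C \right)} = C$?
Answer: $\frac{14101}{378} \approx 37.304$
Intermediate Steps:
$W{\left(C \right)} = \frac{C}{3}$
$v = - \frac{71}{6}$ ($v = \frac{1}{6} \left(-71\right) = - \frac{71}{6} \approx -11.833$)
$g{\left(T,x \right)} = \frac{T + x}{-2 + x}$
$P = - \frac{5}{63}$ ($P = \frac{\frac{2 + 5}{-2 + 5} + \frac{1}{3} \left(-2\right)}{-13 - 8} = \frac{\frac{1}{3} \cdot 7 - \frac{2}{3}}{-21} = \left(\frac{1}{3} \cdot 7 - \frac{2}{3}\right) \left(- \frac{1}{21}\right) = \left(\frac{7}{3} - \frac{2}{3}\right) \left(- \frac{1}{21}\right) = \frac{5}{3} \left(- \frac{1}{21}\right) = - \frac{5}{63} \approx -0.079365$)
$42 + v \left(- 5 P\right) = 42 - \frac{71 \left(\left(-5\right) \left(- \frac{5}{63}\right)\right)}{6} = 42 - \frac{1775}{378} = \frac{14101}{378}$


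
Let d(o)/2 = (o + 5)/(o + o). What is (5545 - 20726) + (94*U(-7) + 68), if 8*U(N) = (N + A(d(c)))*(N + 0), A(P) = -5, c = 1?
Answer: -14126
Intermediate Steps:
d(o) = (5 + o)/o (d(o) = 2*((o + 5)/(o + o)) = 2*((5 + o)/((2*o))) = 2*((5 + o)*(1/(2*o))) = 2*((5 + o)/(2*o)) = (5 + o)/o)
U(N) = N*(-5 + N)/8 (U(N) = ((N - 5)*(N + 0))/8 = ((-5 + N)*N)/8 = (N*(-5 + N))/8 = N*(-5 + N)/8)
(5545 - 20726) + (94*U(-7) + 68) = (5545 - 20726) + (94*((1/8)*(-7)*(-5 - 7)) + 68) = -15181 + (94*((1/8)*(-7)*(-12)) + 68) = -15181 + (94*(21/2) + 68) = -15181 + (987 + 68) = -15181 + 1055 = -14126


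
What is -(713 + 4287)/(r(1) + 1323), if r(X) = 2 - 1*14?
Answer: -5000/1311 ≈ -3.8139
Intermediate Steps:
r(X) = -12 (r(X) = 2 - 14 = -12)
-(713 + 4287)/(r(1) + 1323) = -(713 + 4287)/(-12 + 1323) = -5000/1311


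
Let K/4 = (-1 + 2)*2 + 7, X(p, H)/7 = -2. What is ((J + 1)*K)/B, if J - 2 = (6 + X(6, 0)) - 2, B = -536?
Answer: 63/134 ≈ 0.47015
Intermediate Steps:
X(p, H) = -14 (X(p, H) = 7*(-2) = -14)
K = 36 (K = 4*((-1 + 2)*2 + 7) = 4*(1*2 + 7) = 4*(2 + 7) = 4*9 = 36)
J = -8 (J = 2 + ((6 - 14) - 2) = 2 + (-8 - 2) = 2 - 10 = -8)
((J + 1)*K)/B = ((-8 + 1)*36)/(-536) = -7*36*(-1/536) = -252*(-1/536) = 63/134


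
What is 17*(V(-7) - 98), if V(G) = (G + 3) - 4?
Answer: -1802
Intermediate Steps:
V(G) = -1 + G (V(G) = (3 + G) - 4 = -1 + G)
17*(V(-7) - 98) = 17*((-1 - 7) - 98) = 17*(-8 - 98) = 17*(-106) = -1802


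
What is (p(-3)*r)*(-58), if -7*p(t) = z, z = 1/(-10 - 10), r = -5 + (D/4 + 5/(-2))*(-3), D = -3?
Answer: -551/280 ≈ -1.9679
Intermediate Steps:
r = 19/4 (r = -5 + (-3/4 + 5/(-2))*(-3) = -5 + (-3*1/4 + 5*(-1/2))*(-3) = -5 + (-3/4 - 5/2)*(-3) = -5 - 13/4*(-3) = -5 + 39/4 = 19/4 ≈ 4.7500)
z = -1/20 (z = 1/(-20) = -1/20 ≈ -0.050000)
p(t) = 1/140 (p(t) = -1/7*(-1/20) = 1/140)
(p(-3)*r)*(-58) = ((1/140)*(19/4))*(-58) = (19/560)*(-58) = -551/280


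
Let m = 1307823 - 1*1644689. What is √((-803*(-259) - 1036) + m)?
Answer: 5*I*√5197 ≈ 360.45*I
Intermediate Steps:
m = -336866 (m = 1307823 - 1644689 = -336866)
√((-803*(-259) - 1036) + m) = √((-803*(-259) - 1036) - 336866) = √((207977 - 1036) - 336866) = √(206941 - 336866) = √(-129925) = 5*I*√5197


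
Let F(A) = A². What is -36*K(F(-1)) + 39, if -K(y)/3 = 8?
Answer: 903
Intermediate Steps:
K(y) = -24 (K(y) = -3*8 = -24)
-36*K(F(-1)) + 39 = -36*(-24) + 39 = 864 + 39 = 903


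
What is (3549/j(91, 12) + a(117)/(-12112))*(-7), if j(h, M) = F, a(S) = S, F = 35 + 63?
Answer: -3069573/12112 ≈ -253.43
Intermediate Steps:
F = 98
j(h, M) = 98
(3549/j(91, 12) + a(117)/(-12112))*(-7) = (3549/98 + 117/(-12112))*(-7) = (3549*(1/98) + 117*(-1/12112))*(-7) = (507/14 - 117/12112)*(-7) = (3069573/84784)*(-7) = -3069573/12112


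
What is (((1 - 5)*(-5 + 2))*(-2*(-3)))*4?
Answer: 288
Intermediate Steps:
(((1 - 5)*(-5 + 2))*(-2*(-3)))*4 = (-4*(-3)*6)*4 = (12*6)*4 = 72*4 = 288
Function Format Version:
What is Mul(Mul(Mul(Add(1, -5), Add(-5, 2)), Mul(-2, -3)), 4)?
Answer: 288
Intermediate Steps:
Mul(Mul(Mul(Add(1, -5), Add(-5, 2)), Mul(-2, -3)), 4) = Mul(Mul(Mul(-4, -3), 6), 4) = Mul(Mul(12, 6), 4) = Mul(72, 4) = 288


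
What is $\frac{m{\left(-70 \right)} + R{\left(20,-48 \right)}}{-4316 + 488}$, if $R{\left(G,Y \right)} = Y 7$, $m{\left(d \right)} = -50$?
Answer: $\frac{193}{1914} \approx 0.10084$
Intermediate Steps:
$R{\left(G,Y \right)} = 7 Y$
$\frac{m{\left(-70 \right)} + R{\left(20,-48 \right)}}{-4316 + 488} = \frac{-50 + 7 \left(-48\right)}{-4316 + 488} = \frac{-50 - 336}{-3828} = \left(-386\right) \left(- \frac{1}{3828}\right) = \frac{193}{1914}$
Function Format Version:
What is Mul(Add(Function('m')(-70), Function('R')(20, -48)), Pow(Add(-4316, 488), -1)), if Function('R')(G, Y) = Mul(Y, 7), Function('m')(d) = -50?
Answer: Rational(193, 1914) ≈ 0.10084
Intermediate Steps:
Function('R')(G, Y) = Mul(7, Y)
Mul(Add(Function('m')(-70), Function('R')(20, -48)), Pow(Add(-4316, 488), -1)) = Mul(Add(-50, Mul(7, -48)), Pow(Add(-4316, 488), -1)) = Mul(Add(-50, -336), Pow(-3828, -1)) = Mul(-386, Rational(-1, 3828)) = Rational(193, 1914)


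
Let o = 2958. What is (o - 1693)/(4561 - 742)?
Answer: 1265/3819 ≈ 0.33124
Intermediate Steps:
(o - 1693)/(4561 - 742) = (2958 - 1693)/(4561 - 742) = 1265/3819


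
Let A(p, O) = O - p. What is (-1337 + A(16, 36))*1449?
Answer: -1908333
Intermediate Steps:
(-1337 + A(16, 36))*1449 = (-1337 + (36 - 1*16))*1449 = (-1337 + (36 - 16))*1449 = (-1337 + 20)*1449 = -1317*1449 = -1908333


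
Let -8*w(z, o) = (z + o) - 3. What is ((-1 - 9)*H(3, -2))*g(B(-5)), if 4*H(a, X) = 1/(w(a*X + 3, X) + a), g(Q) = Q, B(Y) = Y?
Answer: 25/8 ≈ 3.1250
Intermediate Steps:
w(z, o) = 3/8 - o/8 - z/8 (w(z, o) = -((z + o) - 3)/8 = -((o + z) - 3)/8 = -(-3 + o + z)/8 = 3/8 - o/8 - z/8)
H(a, X) = 1/(4*(a - X/8 - X*a/8)) (H(a, X) = 1/(4*((3/8 - X/8 - (a*X + 3)/8) + a)) = 1/(4*((3/8 - X/8 - (X*a + 3)/8) + a)) = 1/(4*((3/8 - X/8 - (3 + X*a)/8) + a)) = 1/(4*((3/8 - X/8 + (-3/8 - X*a/8)) + a)) = 1/(4*((-X/8 - X*a/8) + a)) = 1/(4*(a - X/8 - X*a/8)))
((-1 - 9)*H(3, -2))*g(B(-5)) = ((-1 - 9)*(-2/(-2 - 8*3 - 2*3)))*(-5) = -(-20)/(-2 - 24 - 6)*(-5) = -(-20)/(-32)*(-5) = -(-20)*(-1)/32*(-5) = -10*1/16*(-5) = -5/8*(-5) = 25/8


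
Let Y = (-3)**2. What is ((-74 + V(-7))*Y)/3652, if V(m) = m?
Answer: -729/3652 ≈ -0.19962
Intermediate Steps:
Y = 9
((-74 + V(-7))*Y)/3652 = ((-74 - 7)*9)/3652 = -81*9*(1/3652) = -729*1/3652 = -729/3652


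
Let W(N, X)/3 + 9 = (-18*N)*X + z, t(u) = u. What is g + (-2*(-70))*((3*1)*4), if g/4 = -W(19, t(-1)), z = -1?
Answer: -2304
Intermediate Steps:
W(N, X) = -30 - 54*N*X (W(N, X) = -27 + 3*((-18*N)*X - 1) = -27 + 3*(-18*N*X - 1) = -27 + 3*(-1 - 18*N*X) = -27 + (-3 - 54*N*X) = -30 - 54*N*X)
g = -3984 (g = 4*(-(-30 - 54*19*(-1))) = 4*(-(-30 + 1026)) = 4*(-1*996) = 4*(-996) = -3984)
g + (-2*(-70))*((3*1)*4) = -3984 + (-2*(-70))*((3*1)*4) = -3984 + 140*(3*4) = -3984 + 140*12 = -3984 + 1680 = -2304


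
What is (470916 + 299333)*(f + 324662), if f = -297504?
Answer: 20918422342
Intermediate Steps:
(470916 + 299333)*(f + 324662) = (470916 + 299333)*(-297504 + 324662) = 770249*27158 = 20918422342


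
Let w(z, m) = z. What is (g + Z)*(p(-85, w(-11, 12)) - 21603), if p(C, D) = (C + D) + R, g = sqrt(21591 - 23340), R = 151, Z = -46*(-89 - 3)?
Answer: -91191136 - 21548*I*sqrt(1749) ≈ -9.1191e+7 - 9.0116e+5*I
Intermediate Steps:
Z = 4232 (Z = -46*(-92) = 4232)
g = I*sqrt(1749) (g = sqrt(-1749) = I*sqrt(1749) ≈ 41.821*I)
p(C, D) = 151 + C + D (p(C, D) = (C + D) + 151 = 151 + C + D)
(g + Z)*(p(-85, w(-11, 12)) - 21603) = (I*sqrt(1749) + 4232)*((151 - 85 - 11) - 21603) = (4232 + I*sqrt(1749))*(55 - 21603) = (4232 + I*sqrt(1749))*(-21548) = -91191136 - 21548*I*sqrt(1749)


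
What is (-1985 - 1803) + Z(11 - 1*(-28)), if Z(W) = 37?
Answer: -3751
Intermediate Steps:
(-1985 - 1803) + Z(11 - 1*(-28)) = (-1985 - 1803) + 37 = -3788 + 37 = -3751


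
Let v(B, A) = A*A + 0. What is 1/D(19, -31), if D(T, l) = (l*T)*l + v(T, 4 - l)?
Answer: 1/19484 ≈ 5.1324e-5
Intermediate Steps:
v(B, A) = A**2 (v(B, A) = A**2 + 0 = A**2)
D(T, l) = (4 - l)**2 + T*l**2 (D(T, l) = (l*T)*l + (4 - l)**2 = (T*l)*l + (4 - l)**2 = T*l**2 + (4 - l)**2 = (4 - l)**2 + T*l**2)
1/D(19, -31) = 1/((-4 - 31)**2 + 19*(-31)**2) = 1/((-35)**2 + 19*961) = 1/(1225 + 18259) = 1/19484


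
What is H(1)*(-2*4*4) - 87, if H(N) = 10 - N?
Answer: -375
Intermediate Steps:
H(1)*(-2*4*4) - 87 = (10 - 1*1)*(-2*4*4) - 87 = (10 - 1)*(-8*4) - 87 = 9*(-32) - 87 = -288 - 87 = -375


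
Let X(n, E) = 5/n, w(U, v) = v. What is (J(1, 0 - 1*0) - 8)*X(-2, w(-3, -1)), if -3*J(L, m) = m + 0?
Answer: 20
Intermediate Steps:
J(L, m) = -m/3 (J(L, m) = -(m + 0)/3 = -m/3)
(J(1, 0 - 1*0) - 8)*X(-2, w(-3, -1)) = (-(0 - 1*0)/3 - 8)*(5/(-2)) = (-(0 + 0)/3 - 8)*(5*(-½)) = (-⅓*0 - 8)*(-5/2) = (0 - 8)*(-5/2) = -8*(-5/2) = 20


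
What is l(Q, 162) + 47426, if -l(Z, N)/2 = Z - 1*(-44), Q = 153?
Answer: 47032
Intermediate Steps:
l(Z, N) = -88 - 2*Z (l(Z, N) = -2*(Z - 1*(-44)) = -2*(Z + 44) = -2*(44 + Z) = -88 - 2*Z)
l(Q, 162) + 47426 = (-88 - 2*153) + 47426 = (-88 - 306) + 47426 = -394 + 47426 = 47032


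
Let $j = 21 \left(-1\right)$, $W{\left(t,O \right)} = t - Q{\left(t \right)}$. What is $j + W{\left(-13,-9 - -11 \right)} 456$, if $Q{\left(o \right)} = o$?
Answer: $-21$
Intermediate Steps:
$W{\left(t,O \right)} = 0$ ($W{\left(t,O \right)} = t - t = 0$)
$j = -21$
$j + W{\left(-13,-9 - -11 \right)} 456 = -21 + 0 \cdot 456 = -21 + 0 = -21$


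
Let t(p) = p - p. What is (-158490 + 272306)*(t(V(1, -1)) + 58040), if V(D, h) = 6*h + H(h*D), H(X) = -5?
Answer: 6605880640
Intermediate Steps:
V(D, h) = -5 + 6*h (V(D, h) = 6*h - 5 = -5 + 6*h)
t(p) = 0
(-158490 + 272306)*(t(V(1, -1)) + 58040) = (-158490 + 272306)*(0 + 58040) = 113816*58040 = 6605880640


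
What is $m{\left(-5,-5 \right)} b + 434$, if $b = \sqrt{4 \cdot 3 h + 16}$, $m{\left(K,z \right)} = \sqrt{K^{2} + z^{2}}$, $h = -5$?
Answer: $434 + 10 i \sqrt{22} \approx 434.0 + 46.904 i$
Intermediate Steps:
$b = 2 i \sqrt{11}$ ($b = \sqrt{4 \cdot 3 \left(-5\right) + 16} = \sqrt{12 \left(-5\right) + 16} = \sqrt{-60 + 16} = \sqrt{-44} = 2 i \sqrt{11} \approx 6.6332 i$)
$m{\left(-5,-5 \right)} b + 434 = \sqrt{\left(-5\right)^{2} + \left(-5\right)^{2}} \cdot 2 i \sqrt{11} + 434 = \sqrt{25 + 25} \cdot 2 i \sqrt{11} + 434 = \sqrt{50} \cdot 2 i \sqrt{11} + 434 = 5 \sqrt{2} \cdot 2 i \sqrt{11} + 434 = 10 i \sqrt{22} + 434 = 434 + 10 i \sqrt{22}$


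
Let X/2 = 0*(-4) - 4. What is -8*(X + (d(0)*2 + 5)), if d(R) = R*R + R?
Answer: 24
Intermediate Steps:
X = -8 (X = 2*(0*(-4) - 4) = 2*(0 - 4) = 2*(-4) = -8)
d(R) = R + R**2 (d(R) = R**2 + R = R + R**2)
-8*(X + (d(0)*2 + 5)) = -8*(-8 + ((0*(1 + 0))*2 + 5)) = -8*(-8 + ((0*1)*2 + 5)) = -8*(-8 + (0*2 + 5)) = -8*(-8 + (0 + 5)) = -8*(-8 + 5) = -8*(-3) = 24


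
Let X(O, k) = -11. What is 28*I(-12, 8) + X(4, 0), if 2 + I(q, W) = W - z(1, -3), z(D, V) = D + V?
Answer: 213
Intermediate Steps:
I(q, W) = W (I(q, W) = -2 + (W - (1 - 3)) = -2 + (W - 1*(-2)) = -2 + (W + 2) = -2 + (2 + W) = W)
28*I(-12, 8) + X(4, 0) = 28*8 - 11 = 224 - 11 = 213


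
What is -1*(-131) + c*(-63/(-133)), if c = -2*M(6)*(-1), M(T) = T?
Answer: 2597/19 ≈ 136.68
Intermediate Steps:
c = 12 (c = -2*6*(-1) = -12*(-1) = 12)
-1*(-131) + c*(-63/(-133)) = -1*(-131) + 12*(-63/(-133)) = 131 + 12*(-63*(-1/133)) = 131 + 12*(9/19) = 131 + 108/19 = 2597/19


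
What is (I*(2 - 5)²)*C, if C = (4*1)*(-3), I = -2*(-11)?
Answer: -2376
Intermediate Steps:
I = 22
C = -12 (C = 4*(-3) = -12)
(I*(2 - 5)²)*C = (22*(2 - 5)²)*(-12) = (22*(-3)²)*(-12) = (22*9)*(-12) = 198*(-12) = -2376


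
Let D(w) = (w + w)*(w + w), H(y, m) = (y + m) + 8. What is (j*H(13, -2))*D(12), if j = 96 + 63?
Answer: 1740096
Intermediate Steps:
H(y, m) = 8 + m + y (H(y, m) = (m + y) + 8 = 8 + m + y)
j = 159
D(w) = 4*w² (D(w) = (2*w)*(2*w) = 4*w²)
(j*H(13, -2))*D(12) = (159*(8 - 2 + 13))*(4*12²) = (159*19)*(4*144) = 3021*576 = 1740096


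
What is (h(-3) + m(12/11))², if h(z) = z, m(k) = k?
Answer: 441/121 ≈ 3.6446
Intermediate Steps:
(h(-3) + m(12/11))² = (-3 + 12/11)² = (-21/11)² = 441/121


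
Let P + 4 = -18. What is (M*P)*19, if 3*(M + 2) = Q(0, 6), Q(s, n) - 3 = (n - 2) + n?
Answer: -2926/3 ≈ -975.33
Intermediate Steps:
P = -22 (P = -4 - 18 = -22)
Q(s, n) = 1 + 2*n (Q(s, n) = 3 + ((n - 2) + n) = 3 + ((-2 + n) + n) = 3 + (-2 + 2*n) = 1 + 2*n)
M = 7/3 (M = -2 + (1 + 2*6)/3 = -2 + (1 + 12)/3 = -2 + (1/3)*13 = -2 + 13/3 = 7/3 ≈ 2.3333)
(M*P)*19 = ((7/3)*(-22))*19 = -154/3*19 = -2926/3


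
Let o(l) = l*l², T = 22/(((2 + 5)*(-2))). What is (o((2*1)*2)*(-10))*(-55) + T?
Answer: 246389/7 ≈ 35198.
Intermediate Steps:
T = -11/7 (T = 22/((7*(-2))) = 22/(-14) = 22*(-1/14) = -11/7 ≈ -1.5714)
o(l) = l³
(o((2*1)*2)*(-10))*(-55) + T = (((2*1)*2)³*(-10))*(-55) - 11/7 = ((2*2)³*(-10))*(-55) - 11/7 = (4³*(-10))*(-55) - 11/7 = (64*(-10))*(-55) - 11/7 = -640*(-55) - 11/7 = 35200 - 11/7 = 246389/7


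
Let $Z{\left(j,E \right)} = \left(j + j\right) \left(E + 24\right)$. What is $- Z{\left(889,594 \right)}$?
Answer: $-1098804$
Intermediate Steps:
$Z{\left(j,E \right)} = 2 j \left(24 + E\right)$
$- Z{\left(889,594 \right)} = - 2 \cdot 889 \left(24 + 594\right) = - 2 \cdot 889 \cdot 618 = \left(-1\right) 1098804 = -1098804$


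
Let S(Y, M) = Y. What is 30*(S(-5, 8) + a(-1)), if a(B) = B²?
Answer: -120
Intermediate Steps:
30*(S(-5, 8) + a(-1)) = 30*(-5 + (-1)²) = 30*(-5 + 1) = 30*(-4) = -120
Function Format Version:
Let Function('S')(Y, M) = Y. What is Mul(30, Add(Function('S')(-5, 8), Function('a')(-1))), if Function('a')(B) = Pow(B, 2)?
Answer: -120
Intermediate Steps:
Mul(30, Add(Function('S')(-5, 8), Function('a')(-1))) = Mul(30, Add(-5, Pow(-1, 2))) = Mul(30, Add(-5, 1)) = Mul(30, -4) = -120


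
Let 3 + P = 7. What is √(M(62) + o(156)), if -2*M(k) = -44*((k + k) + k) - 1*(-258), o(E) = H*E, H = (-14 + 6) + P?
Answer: 3*√371 ≈ 57.784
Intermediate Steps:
P = 4 (P = -3 + 7 = 4)
H = -4 (H = (-14 + 6) + 4 = -8 + 4 = -4)
o(E) = -4*E
M(k) = -129 + 66*k (M(k) = -(-44*((k + k) + k) - 1*(-258))/2 = -(-44*(2*k + k) + 258)/2 = -(-132*k + 258)/2 = -(258 - 132*k)/2 = -129 + 66*k)
√(M(62) + o(156)) = √((-129 + 66*62) - 4*156) = √((-129 + 4092) - 624) = √(3963 - 624) = √3339 = 3*√371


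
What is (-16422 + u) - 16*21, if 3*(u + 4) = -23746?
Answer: -74032/3 ≈ -24677.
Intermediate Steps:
u = -23758/3 (u = -4 + (1/3)*(-23746) = -4 - 23746/3 = -23758/3 ≈ -7919.3)
(-16422 + u) - 16*21 = (-16422 - 23758/3) - 16*21 = -73024/3 - 336 = -74032/3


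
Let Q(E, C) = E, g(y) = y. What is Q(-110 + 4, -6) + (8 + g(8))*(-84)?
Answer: -1450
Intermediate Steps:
Q(-110 + 4, -6) + (8 + g(8))*(-84) = (-110 + 4) + (8 + 8)*(-84) = -106 + 16*(-84) = -106 - 1344 = -1450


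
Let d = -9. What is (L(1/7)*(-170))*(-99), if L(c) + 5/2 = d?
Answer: -193545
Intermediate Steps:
L(c) = -23/2 (L(c) = -5/2 - 9 = -23/2)
(L(1/7)*(-170))*(-99) = -23/2*(-170)*(-99) = 1955*(-99) = -193545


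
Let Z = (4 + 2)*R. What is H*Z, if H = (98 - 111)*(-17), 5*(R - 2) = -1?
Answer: 11934/5 ≈ 2386.8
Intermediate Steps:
R = 9/5 (R = 2 + (⅕)*(-1) = 2 - ⅕ = 9/5 ≈ 1.8000)
H = 221 (H = -13*(-17) = 221)
Z = 54/5 (Z = (4 + 2)*(9/5) = 6*(9/5) = 54/5 ≈ 10.800)
H*Z = 221*(54/5) = 11934/5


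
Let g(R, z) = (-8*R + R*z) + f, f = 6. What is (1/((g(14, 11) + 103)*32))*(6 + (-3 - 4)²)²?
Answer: 3025/4832 ≈ 0.62603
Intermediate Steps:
g(R, z) = 6 - 8*R + R*z (g(R, z) = (-8*R + R*z) + 6 = 6 - 8*R + R*z)
(1/((g(14, 11) + 103)*32))*(6 + (-3 - 4)²)² = (1/(((6 - 8*14 + 14*11) + 103)*32))*(6 + (-3 - 4)²)² = ((1/32)/((6 - 112 + 154) + 103))*(6 + (-7)²)² = ((1/32)/(48 + 103))*(6 + 49)² = ((1/32)/151)*55² = ((1/151)*(1/32))*3025 = (1/4832)*3025 = 3025/4832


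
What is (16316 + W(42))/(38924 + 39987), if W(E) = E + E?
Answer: 16400/78911 ≈ 0.20783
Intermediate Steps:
W(E) = 2*E
(16316 + W(42))/(38924 + 39987) = (16316 + 2*42)/(38924 + 39987) = (16316 + 84)/78911 = 16400*(1/78911) = 16400/78911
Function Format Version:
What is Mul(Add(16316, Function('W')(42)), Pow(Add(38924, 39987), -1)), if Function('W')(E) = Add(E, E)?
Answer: Rational(16400, 78911) ≈ 0.20783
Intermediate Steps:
Function('W')(E) = Mul(2, E)
Mul(Add(16316, Function('W')(42)), Pow(Add(38924, 39987), -1)) = Mul(Add(16316, Mul(2, 42)), Pow(Add(38924, 39987), -1)) = Mul(Add(16316, 84), Pow(78911, -1)) = Mul(16400, Rational(1, 78911)) = Rational(16400, 78911)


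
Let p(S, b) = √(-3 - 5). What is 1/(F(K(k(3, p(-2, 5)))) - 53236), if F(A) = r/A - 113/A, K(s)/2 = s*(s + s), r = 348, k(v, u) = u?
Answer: -32/1703787 ≈ -1.8782e-5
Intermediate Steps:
p(S, b) = 2*I*√2 (p(S, b) = √(-8) = 2*I*√2)
K(s) = 4*s² (K(s) = 2*(s*(s + s)) = 2*(s*(2*s)) = 2*(2*s²) = 4*s²)
F(A) = 235/A (F(A) = 348/A - 113/A = 235/A)
1/(F(K(k(3, p(-2, 5)))) - 53236) = 1/(235/((4*(2*I*√2)²)) - 53236) = 1/(235/((4*(-8))) - 53236) = 1/(235/(-32) - 53236) = 1/(235*(-1/32) - 53236) = 1/(-235/32 - 53236) = 1/(-1703787/32) = -32/1703787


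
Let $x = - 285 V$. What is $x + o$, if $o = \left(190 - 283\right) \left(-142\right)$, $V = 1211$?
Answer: $-331929$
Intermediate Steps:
$o = 13206$ ($o = \left(-93\right) \left(-142\right) = 13206$)
$x = -345135$ ($x = \left(-285\right) 1211 = -345135$)
$x + o = -345135 + 13206 = -331929$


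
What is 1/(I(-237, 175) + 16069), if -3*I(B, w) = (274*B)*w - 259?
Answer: 3/11412616 ≈ 2.6287e-7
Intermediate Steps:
I(B, w) = 259/3 - 274*B*w/3 (I(B, w) = -((274*B)*w - 259)/3 = -(274*B*w - 259)/3 = -(-259 + 274*B*w)/3 = 259/3 - 274*B*w/3)
1/(I(-237, 175) + 16069) = 1/((259/3 - 274/3*(-237)*175) + 16069) = 1/((259/3 + 3788050) + 16069) = 1/(11364409/3 + 16069) = 1/(11412616/3) = 3/11412616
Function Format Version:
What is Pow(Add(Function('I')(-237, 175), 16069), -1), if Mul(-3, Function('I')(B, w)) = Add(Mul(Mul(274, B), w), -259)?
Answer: Rational(3, 11412616) ≈ 2.6287e-7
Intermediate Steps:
Function('I')(B, w) = Add(Rational(259, 3), Mul(Rational(-274, 3), B, w)) (Function('I')(B, w) = Mul(Rational(-1, 3), Add(Mul(Mul(274, B), w), -259)) = Mul(Rational(-1, 3), Add(Mul(274, B, w), -259)) = Mul(Rational(-1, 3), Add(-259, Mul(274, B, w))) = Add(Rational(259, 3), Mul(Rational(-274, 3), B, w)))
Pow(Add(Function('I')(-237, 175), 16069), -1) = Pow(Add(Add(Rational(259, 3), Mul(Rational(-274, 3), -237, 175)), 16069), -1) = Pow(Add(Add(Rational(259, 3), 3788050), 16069), -1) = Pow(Add(Rational(11364409, 3), 16069), -1) = Pow(Rational(11412616, 3), -1) = Rational(3, 11412616)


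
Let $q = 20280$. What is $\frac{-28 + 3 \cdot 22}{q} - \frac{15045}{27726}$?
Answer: $- \frac{25338251}{46856940} \approx -0.54076$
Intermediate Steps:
$\frac{-28 + 3 \cdot 22}{q} - \frac{15045}{27726} = \frac{-28 + 3 \cdot 22}{20280} - \frac{15045}{27726} = \left(-28 + 66\right) \frac{1}{20280} - \frac{5015}{9242} = 38 \cdot \frac{1}{20280} - \frac{5015}{9242} = \frac{19}{10140} - \frac{5015}{9242} = - \frac{25338251}{46856940}$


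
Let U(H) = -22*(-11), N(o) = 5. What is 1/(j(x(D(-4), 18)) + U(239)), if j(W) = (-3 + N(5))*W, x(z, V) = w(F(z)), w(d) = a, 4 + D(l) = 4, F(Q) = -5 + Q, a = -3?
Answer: 1/236 ≈ 0.0042373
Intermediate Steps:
D(l) = 0 (D(l) = -4 + 4 = 0)
w(d) = -3
x(z, V) = -3
U(H) = 242
j(W) = 2*W (j(W) = (-3 + 5)*W = 2*W)
1/(j(x(D(-4), 18)) + U(239)) = 1/(2*(-3) + 242) = 1/(-6 + 242) = 1/236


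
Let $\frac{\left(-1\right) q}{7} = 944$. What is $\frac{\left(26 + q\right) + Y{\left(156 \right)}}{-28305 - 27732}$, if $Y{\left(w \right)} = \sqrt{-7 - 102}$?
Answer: $\frac{2194}{18679} - \frac{i \sqrt{109}}{56037} \approx 0.11746 - 0.00018631 i$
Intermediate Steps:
$q = -6608$ ($q = \left(-7\right) 944 = -6608$)
$Y{\left(w \right)} = i \sqrt{109}$ ($Y{\left(w \right)} = \sqrt{-109} = i \sqrt{109}$)
$\frac{\left(26 + q\right) + Y{\left(156 \right)}}{-28305 - 27732} = \frac{\left(26 - 6608\right) + i \sqrt{109}}{-28305 - 27732} = \frac{-6582 + i \sqrt{109}}{-56037} = \left(-6582 + i \sqrt{109}\right) \left(- \frac{1}{56037}\right) = \frac{2194}{18679} - \frac{i \sqrt{109}}{56037}$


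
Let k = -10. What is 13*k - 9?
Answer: -139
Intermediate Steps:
13*k - 9 = 13*(-10) - 9 = -130 - 9 = -139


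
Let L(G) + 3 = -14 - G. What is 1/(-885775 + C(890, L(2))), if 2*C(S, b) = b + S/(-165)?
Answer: -66/58461955 ≈ -1.1289e-6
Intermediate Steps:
L(G) = -17 - G (L(G) = -3 + (-14 - G) = -17 - G)
C(S, b) = b/2 - S/330 (C(S, b) = (b + S/(-165))/2 = (b + S*(-1/165))/2 = (b - S/165)/2 = b/2 - S/330)
1/(-885775 + C(890, L(2))) = 1/(-885775 + ((-17 - 1*2)/2 - 1/330*890)) = 1/(-885775 + ((-17 - 2)/2 - 89/33)) = 1/(-885775 + ((1/2)*(-19) - 89/33)) = 1/(-885775 + (-19/2 - 89/33)) = 1/(-885775 - 805/66) = 1/(-58461955/66) = -66/58461955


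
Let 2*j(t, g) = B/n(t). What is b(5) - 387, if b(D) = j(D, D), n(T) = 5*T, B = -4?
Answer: -9677/25 ≈ -387.08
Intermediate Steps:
j(t, g) = -2/(5*t) (j(t, g) = (-4*1/(5*t))/2 = (-4/(5*t))/2 = -2/(5*t))
b(D) = -2/(5*D)
b(5) - 387 = -⅖/5 - 387 = -⅖*⅕ - 387 = -2/25 - 387 = -9677/25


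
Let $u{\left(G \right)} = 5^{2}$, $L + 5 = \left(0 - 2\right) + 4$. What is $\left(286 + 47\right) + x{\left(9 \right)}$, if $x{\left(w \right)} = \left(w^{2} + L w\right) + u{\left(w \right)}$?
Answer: $412$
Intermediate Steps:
$L = -3$ ($L = -5 + \left(\left(0 - 2\right) + 4\right) = -5 + \left(-2 + 4\right) = -5 + 2 = -3$)
$u{\left(G \right)} = 25$
$x{\left(w \right)} = 25 + w^{2} - 3 w$ ($x{\left(w \right)} = \left(w^{2} - 3 w\right) + 25 = 25 + w^{2} - 3 w$)
$\left(286 + 47\right) + x{\left(9 \right)} = \left(286 + 47\right) + \left(25 + 9^{2} - 27\right) = 333 + \left(25 + 81 - 27\right) = 333 + 79 = 412$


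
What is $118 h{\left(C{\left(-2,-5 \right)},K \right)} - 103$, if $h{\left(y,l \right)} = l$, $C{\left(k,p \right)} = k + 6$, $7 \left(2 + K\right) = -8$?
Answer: $- \frac{3317}{7} \approx -473.86$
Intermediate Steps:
$K = - \frac{22}{7}$ ($K = -2 + \frac{1}{7} \left(-8\right) = -2 - \frac{8}{7} = - \frac{22}{7} \approx -3.1429$)
$C{\left(k,p \right)} = 6 + k$
$118 h{\left(C{\left(-2,-5 \right)},K \right)} - 103 = 118 \left(- \frac{22}{7}\right) - 103 = - \frac{2596}{7} - 103 = - \frac{3317}{7}$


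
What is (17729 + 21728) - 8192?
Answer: 31265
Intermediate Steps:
(17729 + 21728) - 8192 = 39457 - 8192 = 31265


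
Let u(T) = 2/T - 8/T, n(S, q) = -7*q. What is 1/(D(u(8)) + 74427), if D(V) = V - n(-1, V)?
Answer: 1/74421 ≈ 1.3437e-5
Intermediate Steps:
u(T) = -6/T
D(V) = 8*V (D(V) = V - (-7)*V = V + 7*V = 8*V)
1/(D(u(8)) + 74427) = 1/(8*(-6/8) + 74427) = 1/(8*(-6*⅛) + 74427) = 1/(8*(-¾) + 74427) = 1/(-6 + 74427) = 1/74421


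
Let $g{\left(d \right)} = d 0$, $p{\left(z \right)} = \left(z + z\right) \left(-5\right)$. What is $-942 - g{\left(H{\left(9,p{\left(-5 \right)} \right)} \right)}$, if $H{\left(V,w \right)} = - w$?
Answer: $-942$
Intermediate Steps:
$p{\left(z \right)} = - 10 z$ ($p{\left(z \right)} = 2 z \left(-5\right) = - 10 z$)
$g{\left(d \right)} = 0$
$-942 - g{\left(H{\left(9,p{\left(-5 \right)} \right)} \right)} = -942 - 0 = -942 + 0 = -942$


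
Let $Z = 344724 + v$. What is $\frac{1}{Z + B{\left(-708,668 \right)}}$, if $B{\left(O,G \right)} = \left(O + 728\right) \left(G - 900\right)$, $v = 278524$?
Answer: $\frac{1}{618608} \approx 1.6165 \cdot 10^{-6}$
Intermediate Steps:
$B{\left(O,G \right)} = \left(-900 + G\right) \left(728 + O\right)$ ($B{\left(O,G \right)} = \left(728 + O\right) \left(-900 + G\right) = \left(-900 + G\right) \left(728 + O\right)$)
$Z = 623248$ ($Z = 344724 + 278524 = 623248$)
$\frac{1}{Z + B{\left(-708,668 \right)}} = \frac{1}{623248 + \left(-655200 - -637200 + 728 \cdot 668 + 668 \left(-708\right)\right)} = \frac{1}{623248 + \left(-655200 + 637200 + 486304 - 472944\right)} = \frac{1}{623248 - 4640} = \frac{1}{618608}$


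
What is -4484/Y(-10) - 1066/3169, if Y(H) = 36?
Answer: -3562043/28521 ≈ -124.89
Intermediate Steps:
-4484/Y(-10) - 1066/3169 = -4484/36 - 1066/3169 = -4484*1/36 - 1066*1/3169 = -1121/9 - 1066/3169 = -3562043/28521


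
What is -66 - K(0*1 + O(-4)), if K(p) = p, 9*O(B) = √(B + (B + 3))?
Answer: -66 - I*√5/9 ≈ -66.0 - 0.24845*I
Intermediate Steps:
O(B) = √(3 + 2*B)/9 (O(B) = √(B + (B + 3))/9 = √(B + (3 + B))/9 = √(3 + 2*B)/9)
-66 - K(0*1 + O(-4)) = -66 - (0*1 + √(3 + 2*(-4))/9) = -66 - (0 + √(3 - 8)/9) = -66 - (0 + √(-5)/9) = -66 - (0 + (I*√5)/9) = -66 - (0 + I*√5/9) = -66 - I*√5/9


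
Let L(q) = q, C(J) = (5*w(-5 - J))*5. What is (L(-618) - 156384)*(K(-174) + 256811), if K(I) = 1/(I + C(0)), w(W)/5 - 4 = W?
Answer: -12055632188976/299 ≈ -4.0320e+10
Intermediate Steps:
w(W) = 20 + 5*W
C(J) = -125 - 125*J (C(J) = (5*(20 + 5*(-5 - J)))*5 = (5*(20 + (-25 - 5*J)))*5 = (5*(-5 - 5*J))*5 = (-25 - 25*J)*5 = -125 - 125*J)
K(I) = 1/(-125 + I) (K(I) = 1/(I + (-125 - 125*0)) = 1/(I + (-125 + 0)) = 1/(I - 125) = 1/(-125 + I))
(L(-618) - 156384)*(K(-174) + 256811) = (-618 - 156384)*(1/(-125 - 174) + 256811) = -157002*(1/(-299) + 256811) = -157002*(-1/299 + 256811) = -157002*76786488/299 = -12055632188976/299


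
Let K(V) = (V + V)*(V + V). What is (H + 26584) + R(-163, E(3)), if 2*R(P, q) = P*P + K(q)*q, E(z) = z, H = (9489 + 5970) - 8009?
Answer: 94745/2 ≈ 47373.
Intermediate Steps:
H = 7450 (H = 15459 - 8009 = 7450)
K(V) = 4*V**2 (K(V) = (2*V)*(2*V) = 4*V**2)
R(P, q) = P**2/2 + 2*q**3 (R(P, q) = (P*P + (4*q**2)*q)/2 = (P**2 + 4*q**3)/2 = P**2/2 + 2*q**3)
(H + 26584) + R(-163, E(3)) = (7450 + 26584) + ((1/2)*(-163)**2 + 2*3**3) = 34034 + ((1/2)*26569 + 2*27) = 34034 + (26569/2 + 54) = 34034 + 26677/2 = 94745/2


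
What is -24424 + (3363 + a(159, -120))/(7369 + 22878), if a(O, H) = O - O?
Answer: -738749365/30247 ≈ -24424.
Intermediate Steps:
a(O, H) = 0
-24424 + (3363 + a(159, -120))/(7369 + 22878) = -24424 + (3363 + 0)/(7369 + 22878) = -24424 + 3363/30247 = -738749365/30247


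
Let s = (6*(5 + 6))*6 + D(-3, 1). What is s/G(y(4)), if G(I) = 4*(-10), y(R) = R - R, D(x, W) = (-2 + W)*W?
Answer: -79/8 ≈ -9.8750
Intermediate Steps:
D(x, W) = W*(-2 + W)
y(R) = 0
G(I) = -40
s = 395 (s = (6*(5 + 6))*6 + 1*(-2 + 1) = (6*11)*6 + 1*(-1) = 66*6 - 1 = 396 - 1 = 395)
s/G(y(4)) = 395/(-40) = 395*(-1/40) = -79/8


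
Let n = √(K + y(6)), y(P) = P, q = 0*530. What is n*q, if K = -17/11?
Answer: 0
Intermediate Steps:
q = 0
K = -17/11 (K = -17*1/11 = -17/11 ≈ -1.5455)
n = 7*√11/11 (n = √(-17/11 + 6) = √(49/11) = 7*√11/11 ≈ 2.1106)
n*q = (7*√11/11)*0 = 0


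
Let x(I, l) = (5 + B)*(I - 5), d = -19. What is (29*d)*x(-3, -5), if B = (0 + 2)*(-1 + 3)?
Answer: 39672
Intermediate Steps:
B = 4 (B = 2*2 = 4)
x(I, l) = -45 + 9*I (x(I, l) = (5 + 4)*(I - 5) = 9*(-5 + I) = -45 + 9*I)
(29*d)*x(-3, -5) = (29*(-19))*(-45 + 9*(-3)) = -551*(-45 - 27) = -551*(-72) = 39672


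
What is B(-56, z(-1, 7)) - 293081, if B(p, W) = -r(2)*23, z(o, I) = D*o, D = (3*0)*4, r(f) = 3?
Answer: -293150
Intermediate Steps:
D = 0 (D = 0*4 = 0)
z(o, I) = 0 (z(o, I) = 0*o = 0)
B(p, W) = -69 (B(p, W) = -1*3*23 = -3*23 = -69)
B(-56, z(-1, 7)) - 293081 = -69 - 293081 = -293150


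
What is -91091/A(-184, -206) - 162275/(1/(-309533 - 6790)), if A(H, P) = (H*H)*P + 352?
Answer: 357983768288603891/6973984 ≈ 5.1331e+10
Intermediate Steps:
A(H, P) = 352 + P*H² (A(H, P) = H²*P + 352 = P*H² + 352 = 352 + P*H²)
-91091/A(-184, -206) - 162275/(1/(-309533 - 6790)) = -91091/(352 - 206*(-184)²) - 162275/(1/(-309533 - 6790)) = -91091/(352 - 206*33856) - 162275/(1/(-316323)) = -91091/(352 - 6974336) - 162275/(-1/316323) = -91091/(-6973984) - 162275*(-316323) = -91091*(-1/6973984) + 51331314825 = 91091/6973984 + 51331314825 = 357983768288603891/6973984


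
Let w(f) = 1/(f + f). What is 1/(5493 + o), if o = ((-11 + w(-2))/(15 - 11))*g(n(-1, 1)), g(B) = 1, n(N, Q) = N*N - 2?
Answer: 16/87843 ≈ 0.00018214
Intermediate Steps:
n(N, Q) = -2 + N² (n(N, Q) = N² - 2 = -2 + N²)
w(f) = 1/(2*f)
o = -45/16 (o = ((-11 + (½)/(-2))/(15 - 11))*1 = ((-11 + (½)*(-½))/4)*1 = ((-11 - ¼)*(¼))*1 = -45/4*¼*1 = -45/16*1 = -45/16 ≈ -2.8125)
1/(5493 + o) = 1/(5493 - 45/16) = 1/(87843/16) = 16/87843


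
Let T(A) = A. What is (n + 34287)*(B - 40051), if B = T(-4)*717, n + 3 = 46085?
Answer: -3449357111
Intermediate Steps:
n = 46082 (n = -3 + 46085 = 46082)
B = -2868 (B = -4*717 = -2868)
(n + 34287)*(B - 40051) = (46082 + 34287)*(-2868 - 40051) = 80369*(-42919) = -3449357111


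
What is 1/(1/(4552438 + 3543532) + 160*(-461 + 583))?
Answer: 8095970/158033334401 ≈ 5.1229e-5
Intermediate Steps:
1/(1/(4552438 + 3543532) + 160*(-461 + 583)) = 1/(1/8095970 + 160*122) = 1/(1/8095970 + 19520) = 1/(158033334401/8095970) = 8095970/158033334401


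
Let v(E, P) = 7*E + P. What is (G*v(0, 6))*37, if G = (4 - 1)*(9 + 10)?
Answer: 12654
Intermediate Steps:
v(E, P) = P + 7*E
G = 57 (G = 3*19 = 57)
(G*v(0, 6))*37 = (57*(6 + 7*0))*37 = (57*(6 + 0))*37 = (57*6)*37 = 342*37 = 12654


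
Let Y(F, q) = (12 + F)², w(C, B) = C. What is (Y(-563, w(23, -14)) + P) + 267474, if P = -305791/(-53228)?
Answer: 30397485891/53228 ≈ 5.7108e+5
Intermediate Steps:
P = 305791/53228 (P = -305791*(-1/53228) = 305791/53228 ≈ 5.7449)
(Y(-563, w(23, -14)) + P) + 267474 = ((12 - 563)² + 305791/53228) + 267474 = ((-551)² + 305791/53228) + 267474 = (303601 + 305791/53228) + 267474 = 16160379819/53228 + 267474 = 30397485891/53228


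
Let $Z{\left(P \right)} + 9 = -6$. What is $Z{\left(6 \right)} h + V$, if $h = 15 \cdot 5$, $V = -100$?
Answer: $-1225$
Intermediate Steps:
$Z{\left(P \right)} = -15$ ($Z{\left(P \right)} = -9 - 6 = -15$)
$h = 75$
$Z{\left(6 \right)} h + V = \left(-15\right) 75 - 100 = -1125 - 100 = -1225$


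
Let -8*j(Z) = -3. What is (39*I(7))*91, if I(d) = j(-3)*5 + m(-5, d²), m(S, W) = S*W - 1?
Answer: -6931197/8 ≈ -8.6640e+5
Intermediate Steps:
j(Z) = 3/8 (j(Z) = -⅛*(-3) = 3/8)
m(S, W) = -1 + S*W
I(d) = 7/8 - 5*d² (I(d) = (3/8)*5 + (-1 - 5*d²) = 15/8 + (-1 - 5*d²) = 7/8 - 5*d²)
(39*I(7))*91 = (39*(7/8 - 5*7²))*91 = (39*(7/8 - 5*49))*91 = (39*(7/8 - 245))*91 = (39*(-1953/8))*91 = -76167/8*91 = -6931197/8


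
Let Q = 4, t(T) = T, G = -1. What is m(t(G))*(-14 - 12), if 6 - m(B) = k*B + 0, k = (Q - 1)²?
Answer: -390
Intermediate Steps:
k = 9 (k = (4 - 1)² = 3² = 9)
m(B) = 6 - 9*B (m(B) = 6 - (9*B + 0) = 6 - 9*B)
m(t(G))*(-14 - 12) = (6 - 9*(-1))*(-14 - 12) = (6 + 9)*(-26) = 15*(-26) = -390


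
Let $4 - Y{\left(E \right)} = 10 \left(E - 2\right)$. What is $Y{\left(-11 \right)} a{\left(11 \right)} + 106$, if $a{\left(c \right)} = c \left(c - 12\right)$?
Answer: $-1368$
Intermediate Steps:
$a{\left(c \right)} = c \left(-12 + c\right)$
$Y{\left(E \right)} = 24 - 10 E$ ($Y{\left(E \right)} = 4 - 10 \left(E - 2\right) = 4 - 10 \left(-2 + E\right) = 4 - \left(-20 + 10 E\right) = 24 - 10 E$)
$Y{\left(-11 \right)} a{\left(11 \right)} + 106 = \left(24 - -110\right) 11 \left(-12 + 11\right) + 106 = \left(24 + 110\right) 11 \left(-1\right) + 106 = 134 \left(-11\right) + 106 = -1474 + 106 = -1368$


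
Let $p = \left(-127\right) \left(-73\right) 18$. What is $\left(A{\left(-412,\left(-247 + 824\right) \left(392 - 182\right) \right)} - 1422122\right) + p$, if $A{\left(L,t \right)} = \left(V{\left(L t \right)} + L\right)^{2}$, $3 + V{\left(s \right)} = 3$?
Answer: $-1085500$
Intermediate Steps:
$V{\left(s \right)} = 0$ ($V{\left(s \right)} = -3 + 3 = 0$)
$A{\left(L,t \right)} = L^{2}$ ($A{\left(L,t \right)} = \left(0 + L\right)^{2} = L^{2}$)
$p = 166878$ ($p = 9271 \cdot 18 = 166878$)
$\left(A{\left(-412,\left(-247 + 824\right) \left(392 - 182\right) \right)} - 1422122\right) + p = \left(\left(-412\right)^{2} - 1422122\right) + 166878 = \left(169744 - 1422122\right) + 166878 = -1252378 + 166878 = -1085500$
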